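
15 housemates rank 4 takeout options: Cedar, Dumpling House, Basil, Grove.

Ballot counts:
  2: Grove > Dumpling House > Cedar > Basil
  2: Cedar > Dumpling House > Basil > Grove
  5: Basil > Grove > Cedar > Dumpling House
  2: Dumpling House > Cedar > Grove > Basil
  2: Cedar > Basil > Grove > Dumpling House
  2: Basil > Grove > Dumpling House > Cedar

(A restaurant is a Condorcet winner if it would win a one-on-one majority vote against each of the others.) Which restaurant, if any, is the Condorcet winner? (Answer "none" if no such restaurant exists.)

none

Head-to-head results (15 friends):
Cedar vs Dumpling House: Cedar is ranked higher on 2+5+2 = 9 ballots, Dumpling House on 6. Cedar wins 9–6.
Cedar vs Basil: Cedar preferred on 2+2+2+2 = 8 ballots; Cedar wins 8–7.
Cedar vs Grove: 6 to 9, Grove.
Dumpling House vs Basil: 2+2+2 = 6 for Dumpling House, 9 for Basil — Basil by 9–6.
Dumpling House vs Grove: 2+2 = 4 for Dumpling House, 11 for Grove — Grove by 11–4.
Basil vs Grove: 11 to 4, Basil.
No restaurant is unbeaten: Cedar loses to Grove; Dumpling House loses to Cedar; Basil loses to Cedar; Grove loses to Basil. In particular Cedar → Basil → Grove → Cedar is a majority cycle — no Condorcet winner exists.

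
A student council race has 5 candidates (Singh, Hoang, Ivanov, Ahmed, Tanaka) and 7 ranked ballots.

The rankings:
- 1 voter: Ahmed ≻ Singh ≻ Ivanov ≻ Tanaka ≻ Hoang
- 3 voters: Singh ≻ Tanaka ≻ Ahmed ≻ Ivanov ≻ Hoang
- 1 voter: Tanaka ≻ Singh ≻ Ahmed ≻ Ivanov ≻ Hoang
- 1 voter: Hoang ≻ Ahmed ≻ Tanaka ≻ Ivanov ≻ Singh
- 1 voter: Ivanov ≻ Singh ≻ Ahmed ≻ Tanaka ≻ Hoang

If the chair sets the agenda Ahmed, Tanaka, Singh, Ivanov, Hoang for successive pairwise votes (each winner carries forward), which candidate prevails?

Round 1: Ahmed vs Tanaka — 3–4, Tanaka advances.
Round 2: Tanaka vs Singh — 2–5, Singh advances.
Round 3: Singh vs Ivanov — 5–2, Singh advances.
Round 4: Singh vs Hoang — 6–1, Singh advances.
The agenda winner is Singh.

Singh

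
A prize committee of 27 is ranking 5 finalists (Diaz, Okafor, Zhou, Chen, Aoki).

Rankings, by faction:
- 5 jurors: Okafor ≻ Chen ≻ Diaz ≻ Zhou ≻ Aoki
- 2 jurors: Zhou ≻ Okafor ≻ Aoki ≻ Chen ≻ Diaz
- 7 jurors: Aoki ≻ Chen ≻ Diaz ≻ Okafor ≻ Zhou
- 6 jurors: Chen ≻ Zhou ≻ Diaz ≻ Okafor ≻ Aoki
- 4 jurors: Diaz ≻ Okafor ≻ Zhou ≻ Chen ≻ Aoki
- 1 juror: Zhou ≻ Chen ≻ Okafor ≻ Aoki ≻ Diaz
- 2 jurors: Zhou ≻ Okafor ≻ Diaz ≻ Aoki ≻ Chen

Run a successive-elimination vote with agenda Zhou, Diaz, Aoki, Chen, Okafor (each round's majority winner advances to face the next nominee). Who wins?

Chen

Round 1: Zhou vs Diaz — 11–16, Diaz advances.
Round 2: Diaz vs Aoki — 17–10, Diaz advances.
Round 3: Diaz vs Chen — 6–21, Chen advances.
Round 4: Chen vs Okafor — 14–13, Chen advances.
The agenda winner is Chen.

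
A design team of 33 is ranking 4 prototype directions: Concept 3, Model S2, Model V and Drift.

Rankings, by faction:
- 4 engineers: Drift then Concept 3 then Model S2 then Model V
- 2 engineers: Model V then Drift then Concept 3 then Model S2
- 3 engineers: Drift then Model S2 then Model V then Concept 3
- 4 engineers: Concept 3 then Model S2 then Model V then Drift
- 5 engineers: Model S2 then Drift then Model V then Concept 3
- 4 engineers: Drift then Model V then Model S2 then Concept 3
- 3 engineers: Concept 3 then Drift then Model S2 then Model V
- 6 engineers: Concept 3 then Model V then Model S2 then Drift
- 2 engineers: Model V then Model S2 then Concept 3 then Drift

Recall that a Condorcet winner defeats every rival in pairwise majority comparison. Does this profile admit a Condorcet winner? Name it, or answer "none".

Check each pair by majority over 33 ballots:
Concept 3 vs Model S2: Concept 3 wins 19–14.
Concept 3 vs Model V: Concept 3 is ranked higher on 4+4+3+6 = 17 ballots, Model V on 16. Concept 3 wins 17–16.
Concept 3 vs Drift: Drift wins 18–15.
Model S2–Model V: Model S2 19–14.
Model S2–Drift: Model S2 17–16.
Model V–Drift: Drift 19–14.
No design is unbeaten: Concept 3 loses to Drift; Model S2 loses to Concept 3; Model V loses to Concept 3; Drift loses to Model S2. In particular Concept 3 → Model S2 → Drift → Concept 3 is a majority cycle — no Condorcet winner exists.

none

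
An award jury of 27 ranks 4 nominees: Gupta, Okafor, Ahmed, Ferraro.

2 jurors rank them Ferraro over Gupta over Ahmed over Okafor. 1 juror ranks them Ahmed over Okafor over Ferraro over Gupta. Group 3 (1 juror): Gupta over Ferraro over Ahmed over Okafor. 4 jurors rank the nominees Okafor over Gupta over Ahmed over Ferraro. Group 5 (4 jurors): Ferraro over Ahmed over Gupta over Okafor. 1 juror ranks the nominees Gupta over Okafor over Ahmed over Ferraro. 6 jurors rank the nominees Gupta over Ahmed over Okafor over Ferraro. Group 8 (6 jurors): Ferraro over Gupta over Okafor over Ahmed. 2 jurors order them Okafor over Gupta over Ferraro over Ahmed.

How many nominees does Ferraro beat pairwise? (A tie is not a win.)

Ferraro against each rival (27 jurors):
Ferraro vs Gupta: Ferraro preferred on 2+1+4+6 = 13 ballots; Gupta wins 14–13.
Ferraro vs Okafor: Okafor, 14–13.
Ferraro–Ahmed: Ferraro 15–12.
Ferraro beats Ahmed; loses to Gupta, Okafor — 1 pairwise win.

1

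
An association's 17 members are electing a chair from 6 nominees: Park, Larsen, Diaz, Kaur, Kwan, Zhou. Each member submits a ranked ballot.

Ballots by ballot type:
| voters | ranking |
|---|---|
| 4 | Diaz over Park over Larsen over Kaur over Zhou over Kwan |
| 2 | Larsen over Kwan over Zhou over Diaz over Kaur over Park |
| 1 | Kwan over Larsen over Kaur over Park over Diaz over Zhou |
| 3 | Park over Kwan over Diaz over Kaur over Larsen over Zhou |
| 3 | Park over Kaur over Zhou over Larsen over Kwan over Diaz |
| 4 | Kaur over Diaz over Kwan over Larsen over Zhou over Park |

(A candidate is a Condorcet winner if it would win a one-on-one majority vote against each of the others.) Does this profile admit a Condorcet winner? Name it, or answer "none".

none

Pairwise majorities:
Park vs Larsen: 10 to 7, Park.
Park vs Diaz: 1+3+3 = 7 for Park, 10 for Diaz — Diaz by 10–7.
Park vs Kaur: 4+3+3 = 10 for Park, 7 for Kaur — Park by 10–7.
Park vs Kwan: Park is ranked higher on 4+3+3 = 10 ballots, Kwan on 7. Park wins 10–7.
Park vs Zhou: Park is ranked higher on 4+1+3+3 = 11 ballots, Zhou on 6. Park wins 11–6.
Larsen vs Diaz: 2+1+3 = 6 for Larsen, 11 for Diaz — Diaz by 11–6.
Larsen vs Kaur: Larsen is ranked higher on 4+2+1 = 7 ballots, Kaur on 10. Kaur wins 10–7.
Larsen vs Kwan: Larsen is ranked higher on 4+2+3 = 9 ballots, Kwan on 8. Larsen wins 9–8.
Larsen vs Zhou: 4+2+1+3+4 = 14 for Larsen, 3 for Zhou — Larsen by 14–3.
Diaz vs Kaur: 4+2+3 = 9 for Diaz, 8 for Kaur — Diaz by 9–8.
Diaz vs Kwan: 4+4 = 8 for Diaz, 9 for Kwan — Kwan by 9–8.
Diaz vs Zhou: 12 to 5, Diaz.
Kaur vs Kwan: Kaur preferred on 4+3+4 = 11 ballots; Kaur wins 11–6.
Kaur vs Zhou: 15 to 2, Kaur.
Kwan vs Zhou: Kwan is ranked higher on 2+1+3+4 = 10 ballots, Zhou on 7. Kwan wins 10–7.
No candidate is unbeaten: Park loses to Diaz; Larsen loses to Park; Diaz loses to Kwan; Kaur loses to Park; Kwan loses to Park; Zhou loses to Park. In particular Park > Kwan > Diaz > Park is a majority cycle — no Condorcet winner exists.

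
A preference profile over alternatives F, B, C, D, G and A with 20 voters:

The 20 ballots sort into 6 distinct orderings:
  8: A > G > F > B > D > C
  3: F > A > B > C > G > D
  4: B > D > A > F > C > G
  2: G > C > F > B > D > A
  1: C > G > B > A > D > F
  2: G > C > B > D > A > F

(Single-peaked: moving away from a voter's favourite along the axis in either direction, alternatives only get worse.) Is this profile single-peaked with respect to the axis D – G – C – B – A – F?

no

Axis positions: D=1, G=2, C=3, B=4, A=5, F=6.
Cluster 1: ranking walks positions 5-2-6-4-1-3; G is ranked above B even though B lies between G and the peak A on the axis — preferences dip and rise again. Not single-peaked.
Cluster 2 (peak F at position 6): ranking walks positions 6-5-4-3-2-1, expanding outward from the peak — single-peaked.
Cluster 3: ranking walks positions 4-1-5-6-3-2; D is ranked above C even though C lies between D and the peak B on the axis — preferences dip and rise again. Not single-peaked.
Cluster 4: ranking walks positions 2-3-6-4-1-5; F is ranked above B even though B lies between F and the peak G on the axis — preferences dip and rise again. Not single-peaked.
Cluster 5 (peak C at position 3): ranking walks positions 3-2-4-5-1-6, expanding outward from the peak — single-peaked.
Cluster 6 (peak G at position 2): ranking walks positions 2-3-4-1-5-6, expanding outward from the peak — single-peaked.
Cluster 1 violates single-peakedness, so the profile is not single-peaked on this axis.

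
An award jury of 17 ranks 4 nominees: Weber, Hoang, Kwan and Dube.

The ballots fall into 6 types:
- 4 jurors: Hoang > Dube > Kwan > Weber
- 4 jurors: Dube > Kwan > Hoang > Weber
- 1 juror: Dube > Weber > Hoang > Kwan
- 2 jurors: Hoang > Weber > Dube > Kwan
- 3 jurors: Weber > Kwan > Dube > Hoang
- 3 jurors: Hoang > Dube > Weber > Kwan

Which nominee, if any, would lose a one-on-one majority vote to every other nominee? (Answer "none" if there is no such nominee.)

Kwan

Pairwise majorities:
Weber vs Hoang: Hoang wins 13–4.
Weber vs Kwan: Weber preferred on 1+2+3+3 = 9 ballots; Weber wins 9–8.
Weber vs Dube: Weber is ranked higher on 2+3 = 5 ballots, Dube on 12. Dube wins 12–5.
Hoang–Kwan: Hoang 10–7.
Hoang vs Dube: Hoang wins 9–8.
Kwan vs Dube: Dube wins 14–3.
Kwan loses to every other nominee — it is the Condorcet loser.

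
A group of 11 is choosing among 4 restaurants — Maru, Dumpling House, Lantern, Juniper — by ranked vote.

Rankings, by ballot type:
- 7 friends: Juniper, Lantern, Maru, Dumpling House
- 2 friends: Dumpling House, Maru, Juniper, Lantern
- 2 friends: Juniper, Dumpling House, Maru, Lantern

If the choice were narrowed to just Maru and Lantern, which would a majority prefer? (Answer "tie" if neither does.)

Ballots ranking Maru above Lantern: 2 + 2 = 4.
Ballots ranking Lantern above Maru: 11 − 4 = 7.
Lantern wins the head-to-head 7–4.

Lantern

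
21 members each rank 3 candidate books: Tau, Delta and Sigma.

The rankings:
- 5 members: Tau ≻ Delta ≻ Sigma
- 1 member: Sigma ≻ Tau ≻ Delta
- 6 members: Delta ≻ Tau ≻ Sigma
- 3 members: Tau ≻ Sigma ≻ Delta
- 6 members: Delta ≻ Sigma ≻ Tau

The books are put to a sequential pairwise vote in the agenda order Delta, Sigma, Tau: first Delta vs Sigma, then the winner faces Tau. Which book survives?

Delta

Round 1: Delta vs Sigma — 17–4, Delta advances.
Round 2: Delta vs Tau — 12–9, Delta advances.
The agenda winner is Delta.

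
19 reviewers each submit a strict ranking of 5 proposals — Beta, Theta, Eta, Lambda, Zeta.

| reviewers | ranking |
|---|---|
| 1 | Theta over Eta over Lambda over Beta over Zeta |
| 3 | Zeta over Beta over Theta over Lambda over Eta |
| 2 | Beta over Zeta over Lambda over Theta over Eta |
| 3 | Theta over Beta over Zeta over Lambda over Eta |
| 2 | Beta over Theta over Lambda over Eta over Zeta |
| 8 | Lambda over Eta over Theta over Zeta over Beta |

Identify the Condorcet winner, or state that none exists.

Pairwise majorities:
Beta vs Theta: Theta, 12–7.
Beta vs Eta: Beta, 10–9.
Beta vs Lambda: Beta, 10–9.
Beta–Zeta: Zeta 11–8.
Theta vs Eta: Theta, 11–8.
Theta vs Lambda: Lambda, 10–9.
Theta–Zeta: Theta 14–5.
Eta vs Lambda: Lambda, 18–1.
Eta vs Zeta: Eta wins 11–8.
Lambda vs Zeta: Lambda wins 11–8.
No project is unbeaten: Beta loses to Theta; Theta loses to Lambda; Eta loses to Beta; Lambda loses to Beta; Zeta loses to Theta. In particular Beta > Eta > Zeta > Beta is a majority cycle — no Condorcet winner exists.

none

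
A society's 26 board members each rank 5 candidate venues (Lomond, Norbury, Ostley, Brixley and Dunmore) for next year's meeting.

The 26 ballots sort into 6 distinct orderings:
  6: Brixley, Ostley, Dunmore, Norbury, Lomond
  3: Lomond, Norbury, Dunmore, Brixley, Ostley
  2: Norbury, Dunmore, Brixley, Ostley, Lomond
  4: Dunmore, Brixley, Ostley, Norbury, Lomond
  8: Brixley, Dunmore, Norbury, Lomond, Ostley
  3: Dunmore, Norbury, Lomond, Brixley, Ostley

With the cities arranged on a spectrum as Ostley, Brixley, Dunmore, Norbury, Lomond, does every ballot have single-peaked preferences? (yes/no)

Axis positions: Ostley=1, Brixley=2, Dunmore=3, Norbury=4, Lomond=5.
Bloc 1 (peak Brixley at position 2): ranking walks positions 2-1-3-4-5, expanding outward from the peak — single-peaked.
Bloc 2 (peak Lomond at position 5): ranking walks positions 5-4-3-2-1, expanding outward from the peak — single-peaked.
Bloc 3 (peak Norbury at position 4): ranking walks positions 4-3-2-1-5, expanding outward from the peak — single-peaked.
Bloc 4 (peak Dunmore at position 3): ranking walks positions 3-2-1-4-5, expanding outward from the peak — single-peaked.
Bloc 5 (peak Brixley at position 2): ranking walks positions 2-3-4-5-1, expanding outward from the peak — single-peaked.
Bloc 6 (peak Dunmore at position 3): ranking walks positions 3-4-5-2-1, expanding outward from the peak — single-peaked.
Every ranking is single-peaked on this axis.

yes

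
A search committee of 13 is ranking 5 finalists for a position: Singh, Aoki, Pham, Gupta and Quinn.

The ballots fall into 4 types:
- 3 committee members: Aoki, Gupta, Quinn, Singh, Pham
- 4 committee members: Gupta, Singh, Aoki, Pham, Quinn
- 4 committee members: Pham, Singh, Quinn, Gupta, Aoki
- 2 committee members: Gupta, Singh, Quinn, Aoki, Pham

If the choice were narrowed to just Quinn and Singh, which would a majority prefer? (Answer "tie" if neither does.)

Singh

Ballots ranking Quinn above Singh: 3.
Ballots ranking Singh above Quinn: 13 − 3 = 10.
Singh wins the head-to-head 10–3.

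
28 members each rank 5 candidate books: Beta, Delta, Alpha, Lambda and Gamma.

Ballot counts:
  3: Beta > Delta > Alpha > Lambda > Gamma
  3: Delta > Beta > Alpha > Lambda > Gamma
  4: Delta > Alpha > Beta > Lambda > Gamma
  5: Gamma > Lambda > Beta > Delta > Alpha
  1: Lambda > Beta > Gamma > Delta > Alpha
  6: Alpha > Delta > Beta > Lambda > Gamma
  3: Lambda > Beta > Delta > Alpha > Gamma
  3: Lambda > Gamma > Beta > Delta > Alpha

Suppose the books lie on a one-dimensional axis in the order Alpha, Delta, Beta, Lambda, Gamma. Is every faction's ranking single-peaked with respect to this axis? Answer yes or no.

yes

Axis positions: Alpha=1, Delta=2, Beta=3, Lambda=4, Gamma=5.
Faction 1 (peak Beta at position 3): ranking walks positions 3-2-1-4-5, expanding outward from the peak — single-peaked.
Faction 2 (peak Delta at position 2): ranking walks positions 2-3-1-4-5, expanding outward from the peak — single-peaked.
Faction 3 (peak Delta at position 2): ranking walks positions 2-1-3-4-5, expanding outward from the peak — single-peaked.
Faction 4 (peak Gamma at position 5): ranking walks positions 5-4-3-2-1, expanding outward from the peak — single-peaked.
Faction 5 (peak Lambda at position 4): ranking walks positions 4-3-5-2-1, expanding outward from the peak — single-peaked.
Faction 6 (peak Alpha at position 1): ranking walks positions 1-2-3-4-5, expanding outward from the peak — single-peaked.
Faction 7 (peak Lambda at position 4): ranking walks positions 4-3-2-1-5, expanding outward from the peak — single-peaked.
Faction 8 (peak Lambda at position 4): ranking walks positions 4-5-3-2-1, expanding outward from the peak — single-peaked.
Every ranking is single-peaked on this axis.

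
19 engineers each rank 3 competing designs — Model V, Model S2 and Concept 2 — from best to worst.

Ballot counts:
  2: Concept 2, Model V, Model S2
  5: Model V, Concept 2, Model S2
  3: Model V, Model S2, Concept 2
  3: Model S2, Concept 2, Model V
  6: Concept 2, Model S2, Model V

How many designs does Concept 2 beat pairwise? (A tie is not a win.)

Concept 2 against each rival (19 engineers):
Concept 2 vs Model V: Concept 2 wins 11–8.
Concept 2–Model S2: Concept 2 13–6.
Concept 2 beats Model V, Model S2 — 2 pairwise wins.

2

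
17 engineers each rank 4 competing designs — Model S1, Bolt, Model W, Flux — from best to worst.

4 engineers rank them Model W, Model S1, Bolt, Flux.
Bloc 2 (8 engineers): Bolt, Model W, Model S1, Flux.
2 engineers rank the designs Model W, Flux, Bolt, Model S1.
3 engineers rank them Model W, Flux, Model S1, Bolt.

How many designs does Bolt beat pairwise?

2

Bolt against each rival (17 engineers):
Bolt–Model S1: Bolt 10–7.
Bolt–Model W: Model W 9–8.
Bolt vs Flux: Bolt is ranked higher on 4+8 = 12 ballots, Flux on 5. Bolt wins 12–5.
Bolt beats Model S1, Flux; loses to Model W — 2 pairwise wins.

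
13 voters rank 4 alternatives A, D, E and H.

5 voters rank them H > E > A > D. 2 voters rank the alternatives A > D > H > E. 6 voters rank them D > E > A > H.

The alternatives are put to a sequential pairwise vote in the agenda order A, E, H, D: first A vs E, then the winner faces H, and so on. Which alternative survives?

D

Round 1: A vs E — 2–11, E advances.
Round 2: E vs H — 6–7, H advances.
Round 3: H vs D — 5–8, D advances.
The agenda winner is D.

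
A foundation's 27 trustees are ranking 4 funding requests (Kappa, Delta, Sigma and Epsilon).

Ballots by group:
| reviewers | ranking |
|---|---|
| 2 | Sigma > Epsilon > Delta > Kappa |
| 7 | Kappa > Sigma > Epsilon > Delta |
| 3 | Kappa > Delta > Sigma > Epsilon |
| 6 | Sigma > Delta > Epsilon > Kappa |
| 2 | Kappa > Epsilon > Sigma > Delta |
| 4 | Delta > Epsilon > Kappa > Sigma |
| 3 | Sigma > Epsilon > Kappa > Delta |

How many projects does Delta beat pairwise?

Delta against each rival (27 reviewers):
Delta–Kappa: Kappa 15–12.
Delta vs Sigma: Sigma, 20–7.
Delta vs Epsilon: 3+6+4 = 13 for Delta, 14 for Epsilon — Epsilon by 14–13.
Delta beats no one; loses to Kappa, Sigma, Epsilon — 0 pairwise wins.

0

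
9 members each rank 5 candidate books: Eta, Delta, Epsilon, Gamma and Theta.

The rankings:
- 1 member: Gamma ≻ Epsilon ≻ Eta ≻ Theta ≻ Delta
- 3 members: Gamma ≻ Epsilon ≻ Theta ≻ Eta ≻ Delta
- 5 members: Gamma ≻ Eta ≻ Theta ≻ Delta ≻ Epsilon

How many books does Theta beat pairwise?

2

Theta against each rival (9 members):
Theta vs Eta: Eta, 6–3.
Theta vs Delta: 1+3+5 = 9 for Theta, 0 for Delta — Theta by 9–0.
Theta vs Epsilon: Theta, 5–4.
Theta vs Gamma: Gamma wins 9–0.
Theta beats Delta, Epsilon; loses to Eta, Gamma — 2 pairwise wins.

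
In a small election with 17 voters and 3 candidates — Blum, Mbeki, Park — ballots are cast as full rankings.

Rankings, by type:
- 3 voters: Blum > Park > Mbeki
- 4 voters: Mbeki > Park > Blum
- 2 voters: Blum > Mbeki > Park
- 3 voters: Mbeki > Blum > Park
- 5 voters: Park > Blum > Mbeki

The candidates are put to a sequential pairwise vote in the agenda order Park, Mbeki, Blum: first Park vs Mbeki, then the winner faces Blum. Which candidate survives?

Round 1: Park vs Mbeki — 8–9, Mbeki advances.
Round 2: Mbeki vs Blum — 7–10, Blum advances.
The agenda winner is Blum.

Blum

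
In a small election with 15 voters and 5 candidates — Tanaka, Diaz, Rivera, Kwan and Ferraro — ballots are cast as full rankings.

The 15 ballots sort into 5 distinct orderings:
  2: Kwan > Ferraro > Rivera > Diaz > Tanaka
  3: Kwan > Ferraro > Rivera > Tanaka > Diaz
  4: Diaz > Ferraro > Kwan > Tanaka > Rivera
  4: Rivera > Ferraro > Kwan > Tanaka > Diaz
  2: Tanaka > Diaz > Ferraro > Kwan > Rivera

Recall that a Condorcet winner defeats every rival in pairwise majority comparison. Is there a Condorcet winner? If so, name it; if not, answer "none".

Ferraro

Pairwise majorities:
Tanaka vs Diaz: Tanaka wins 9–6.
Tanaka vs Rivera: Rivera, 9–6.
Tanaka vs Kwan: Kwan, 13–2.
Tanaka–Ferraro: Ferraro 13–2.
Diaz vs Rivera: Rivera wins 9–6.
Diaz–Kwan: Kwan 9–6.
Diaz vs Ferraro: Ferraro, 9–6.
Rivera vs Kwan: Kwan, 11–4.
Rivera vs Ferraro: Ferraro, 11–4.
Kwan vs Ferraro: Ferraro, 10–5.
Only Ferraro has no losses; Ferraro is the Condorcet winner.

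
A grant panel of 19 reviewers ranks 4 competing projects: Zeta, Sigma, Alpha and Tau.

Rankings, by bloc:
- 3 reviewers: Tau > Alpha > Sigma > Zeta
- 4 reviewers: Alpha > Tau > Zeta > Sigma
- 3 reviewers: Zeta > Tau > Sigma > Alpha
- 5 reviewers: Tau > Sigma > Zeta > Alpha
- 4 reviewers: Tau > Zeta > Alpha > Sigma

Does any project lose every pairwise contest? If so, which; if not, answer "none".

Sigma

Pairwise majorities:
Zeta vs Sigma: 4+3+4 = 11 for Zeta, 8 for Sigma — Zeta by 11–8.
Zeta vs Alpha: 12 to 7, Zeta.
Zeta vs Tau: Zeta is ranked higher on 3 ballots, Tau on 16. Tau wins 16–3.
Sigma vs Alpha: Alpha, 11–8.
Sigma vs Tau: Tau, 19–0.
Alpha vs Tau: Tau, 15–4.
Only Sigma has no wins; Sigma is the Condorcet loser.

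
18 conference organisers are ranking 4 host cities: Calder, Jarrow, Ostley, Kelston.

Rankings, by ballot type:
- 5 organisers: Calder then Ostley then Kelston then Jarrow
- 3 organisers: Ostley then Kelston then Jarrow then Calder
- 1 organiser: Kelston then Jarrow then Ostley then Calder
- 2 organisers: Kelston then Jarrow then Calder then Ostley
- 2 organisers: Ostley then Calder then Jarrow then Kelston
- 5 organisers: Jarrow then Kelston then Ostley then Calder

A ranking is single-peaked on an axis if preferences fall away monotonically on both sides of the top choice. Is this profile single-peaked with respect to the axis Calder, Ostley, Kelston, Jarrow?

no

Axis positions: Calder=1, Ostley=2, Kelston=3, Jarrow=4.
Ballot type 1 (peak Calder at position 1): ranking walks positions 1-2-3-4, expanding outward from the peak — single-peaked.
Ballot type 2 (peak Ostley at position 2): ranking walks positions 2-3-4-1, expanding outward from the peak — single-peaked.
Ballot type 3 (peak Kelston at position 3): ranking walks positions 3-4-2-1, expanding outward from the peak — single-peaked.
Ballot type 4: ranking walks positions 3-4-1-2; Calder is ranked above Ostley even though Ostley lies between Calder and the peak Kelston on the axis — preferences dip and rise again. Not single-peaked.
Ballot type 5: ranking walks positions 2-1-4-3; Jarrow is ranked above Kelston even though Kelston lies between Jarrow and the peak Ostley on the axis — preferences dip and rise again. Not single-peaked.
Ballot type 6 (peak Jarrow at position 4): ranking walks positions 4-3-2-1, expanding outward from the peak — single-peaked.
Ballot type 4 violates single-peakedness, so the profile is not single-peaked on this axis.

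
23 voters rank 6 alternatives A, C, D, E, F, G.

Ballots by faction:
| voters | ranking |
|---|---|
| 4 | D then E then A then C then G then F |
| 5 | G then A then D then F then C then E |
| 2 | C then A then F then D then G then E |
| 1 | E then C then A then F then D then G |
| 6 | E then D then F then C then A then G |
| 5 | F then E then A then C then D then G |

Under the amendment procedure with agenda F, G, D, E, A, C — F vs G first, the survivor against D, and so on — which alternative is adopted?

E

Round 1: F vs G — 14–9, F advances.
Round 2: F vs D — 8–15, D advances.
Round 3: D vs E — 11–12, E advances.
Round 4: E vs A — 16–7, E advances.
Round 5: E vs C — 16–7, E advances.
The agenda winner is E.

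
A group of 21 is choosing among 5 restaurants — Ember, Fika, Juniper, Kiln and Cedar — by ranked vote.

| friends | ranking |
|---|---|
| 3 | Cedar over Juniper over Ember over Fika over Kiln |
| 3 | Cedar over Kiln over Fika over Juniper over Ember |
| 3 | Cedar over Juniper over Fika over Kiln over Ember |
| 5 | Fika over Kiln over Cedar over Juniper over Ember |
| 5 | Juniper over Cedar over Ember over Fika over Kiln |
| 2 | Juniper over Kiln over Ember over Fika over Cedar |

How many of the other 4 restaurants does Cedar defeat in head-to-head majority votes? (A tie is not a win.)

Cedar against each rival (21 friends):
Cedar vs Ember: 19 to 2, Cedar.
Cedar vs Fika: 14 to 7, Cedar.
Cedar vs Juniper: Cedar is ranked higher on 3+3+3+5 = 14 ballots, Juniper on 7. Cedar wins 14–7.
Cedar vs Kiln: Cedar is ranked higher on 3+3+3+5 = 14 ballots, Kiln on 7. Cedar wins 14–7.
Cedar beats Ember, Fika, Juniper, Kiln — 4 pairwise wins.

4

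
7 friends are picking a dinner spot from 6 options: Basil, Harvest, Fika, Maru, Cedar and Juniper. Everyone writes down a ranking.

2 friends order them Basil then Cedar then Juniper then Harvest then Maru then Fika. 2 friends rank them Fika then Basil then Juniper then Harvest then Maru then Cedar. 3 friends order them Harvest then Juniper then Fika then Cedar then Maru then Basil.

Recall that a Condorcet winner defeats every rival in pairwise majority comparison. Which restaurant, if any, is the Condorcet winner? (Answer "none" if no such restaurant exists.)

Pairwise majorities:
Basil vs Harvest: Basil wins 4–3.
Basil–Fika: Fika 5–2.
Basil vs Maru: Basil wins 4–3.
Basil vs Cedar: Basil wins 4–3.
Basil vs Juniper: Basil wins 4–3.
Harvest vs Fika: Harvest wins 5–2.
Harvest vs Maru: Harvest wins 7–0.
Harvest vs Cedar: Harvest, 5–2.
Harvest–Juniper: Juniper 4–3.
Fika vs Maru: Fika, 5–2.
Fika–Cedar: Fika 5–2.
Fika vs Juniper: Juniper wins 5–2.
Maru–Cedar: Cedar 5–2.
Maru–Juniper: Juniper 7–0.
Cedar–Juniper: Juniper 5–2.
Every restaurant loses at least once (Basil loses to Fika; Harvest loses to Basil; Fika loses to Harvest; Maru loses to Basil; Cedar loses to Basil; Juniper loses to Basil). The majority relation contains the cycle Basil → Harvest → Fika → Basil, so there is no Condorcet winner.

none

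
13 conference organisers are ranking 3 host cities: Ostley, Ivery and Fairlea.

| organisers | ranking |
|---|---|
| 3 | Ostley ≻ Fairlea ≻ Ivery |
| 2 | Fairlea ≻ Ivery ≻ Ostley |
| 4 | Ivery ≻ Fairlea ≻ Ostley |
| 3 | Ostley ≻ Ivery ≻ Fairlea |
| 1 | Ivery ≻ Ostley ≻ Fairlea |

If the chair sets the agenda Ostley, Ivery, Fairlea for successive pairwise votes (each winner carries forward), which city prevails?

Round 1: Ostley vs Ivery — 6–7, Ivery advances.
Round 2: Ivery vs Fairlea — 8–5, Ivery advances.
Ivery survives the agenda.

Ivery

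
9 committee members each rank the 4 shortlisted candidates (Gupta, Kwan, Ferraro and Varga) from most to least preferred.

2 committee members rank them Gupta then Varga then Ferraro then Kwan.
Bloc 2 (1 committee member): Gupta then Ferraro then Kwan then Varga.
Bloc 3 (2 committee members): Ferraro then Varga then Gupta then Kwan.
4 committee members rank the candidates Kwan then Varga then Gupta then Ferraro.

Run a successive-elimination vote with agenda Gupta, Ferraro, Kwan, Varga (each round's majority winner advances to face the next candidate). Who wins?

Round 1: Gupta vs Ferraro — 7–2, Gupta advances.
Round 2: Gupta vs Kwan — 5–4, Gupta advances.
Round 3: Gupta vs Varga — 3–6, Varga advances.
Varga survives the agenda.

Varga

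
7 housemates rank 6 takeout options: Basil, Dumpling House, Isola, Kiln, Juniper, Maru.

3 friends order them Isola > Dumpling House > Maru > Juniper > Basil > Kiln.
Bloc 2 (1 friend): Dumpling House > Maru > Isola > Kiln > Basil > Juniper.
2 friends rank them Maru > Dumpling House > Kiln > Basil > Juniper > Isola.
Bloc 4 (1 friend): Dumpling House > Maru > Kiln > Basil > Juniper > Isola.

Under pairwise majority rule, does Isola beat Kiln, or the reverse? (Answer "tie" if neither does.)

Ballots ranking Isola above Kiln: 3 + 1 = 4.
Ballots ranking Kiln above Isola: 7 − 4 = 3.
Isola wins the head-to-head 4–3.

Isola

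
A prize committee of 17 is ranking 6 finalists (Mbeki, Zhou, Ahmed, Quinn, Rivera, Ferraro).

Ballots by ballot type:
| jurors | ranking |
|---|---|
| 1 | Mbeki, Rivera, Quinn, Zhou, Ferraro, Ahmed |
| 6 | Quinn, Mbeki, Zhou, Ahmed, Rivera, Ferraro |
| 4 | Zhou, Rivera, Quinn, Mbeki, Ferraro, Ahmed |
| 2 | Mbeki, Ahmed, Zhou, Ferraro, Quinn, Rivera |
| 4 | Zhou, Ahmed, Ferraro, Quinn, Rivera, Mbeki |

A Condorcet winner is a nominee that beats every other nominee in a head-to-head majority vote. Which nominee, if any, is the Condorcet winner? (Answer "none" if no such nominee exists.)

none

Check each pair by majority over 17 ballots:
Mbeki vs Zhou: Mbeki, 9–8.
Mbeki–Ahmed: Mbeki 13–4.
Mbeki–Quinn: Quinn 14–3.
Mbeki vs Rivera: Mbeki, 9–8.
Mbeki vs Ferraro: Mbeki wins 13–4.
Zhou–Ahmed: Zhou 15–2.
Zhou vs Quinn: Zhou wins 10–7.
Zhou vs Rivera: Zhou, 16–1.
Zhou vs Ferraro: Zhou, 17–0.
Ahmed vs Quinn: Quinn, 11–6.
Ahmed vs Rivera: Ahmed, 12–5.
Ahmed vs Ferraro: Ahmed, 12–5.
Quinn–Rivera: Quinn 12–5.
Quinn vs Ferraro: Quinn wins 11–6.
Rivera–Ferraro: Rivera 11–6.
Every nominee loses at least once (Mbeki loses to Quinn; Zhou loses to Mbeki; Ahmed loses to Mbeki; Quinn loses to Zhou; Rivera loses to Mbeki; Ferraro loses to Mbeki). The majority relation contains the cycle Mbeki → Zhou → Quinn → Mbeki, so there is no Condorcet winner.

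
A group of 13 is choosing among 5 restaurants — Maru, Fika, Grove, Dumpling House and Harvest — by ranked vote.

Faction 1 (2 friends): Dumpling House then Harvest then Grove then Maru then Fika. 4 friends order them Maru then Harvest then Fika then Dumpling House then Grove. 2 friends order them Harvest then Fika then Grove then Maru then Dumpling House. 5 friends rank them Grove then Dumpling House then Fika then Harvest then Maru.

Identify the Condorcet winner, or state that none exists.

Check each pair by majority over 13 ballots:
Maru vs Fika: Maru preferred on 2+4 = 6 ballots; Fika wins 7–6.
Maru–Grove: Grove 9–4.
Maru vs Dumpling House: Maru preferred on 4+2 = 6 ballots; Dumpling House wins 7–6.
Maru vs Harvest: 4 for Maru, 9 for Harvest — Harvest by 9–4.
Fika vs Grove: Grove wins 7–6.
Fika–Dumpling House: Dumpling House 7–6.
Fika vs Harvest: Fika preferred on 5 ballots; Harvest wins 8–5.
Grove vs Dumpling House: 7 to 6, Grove.
Grove vs Harvest: Harvest, 8–5.
Dumpling House vs Harvest: Dumpling House is ranked higher on 2+5 = 7 ballots, Harvest on 6. Dumpling House wins 7–6.
Each restaurant drops at least one matchup (Maru loses to Fika; Fika loses to Grove; Grove loses to Harvest; Dumpling House loses to Grove; Harvest loses to Dumpling House); the cycle Grove → Dumpling House → Harvest → Grove rules out a Condorcet winner.

none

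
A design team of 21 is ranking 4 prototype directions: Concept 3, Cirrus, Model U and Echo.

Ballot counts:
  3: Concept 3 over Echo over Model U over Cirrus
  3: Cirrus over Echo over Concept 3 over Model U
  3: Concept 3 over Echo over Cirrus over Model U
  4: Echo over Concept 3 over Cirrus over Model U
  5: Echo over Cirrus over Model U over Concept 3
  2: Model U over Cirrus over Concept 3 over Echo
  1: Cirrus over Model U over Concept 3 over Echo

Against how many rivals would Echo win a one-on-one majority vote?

3

Echo against each rival (21 engineers):
Echo vs Concept 3: Echo, 12–9.
Echo vs Cirrus: Echo wins 15–6.
Echo vs Model U: Echo preferred on 3+3+3+4+5 = 18 ballots; Echo wins 18–3.
Echo beats Concept 3, Cirrus, Model U — 3 pairwise wins.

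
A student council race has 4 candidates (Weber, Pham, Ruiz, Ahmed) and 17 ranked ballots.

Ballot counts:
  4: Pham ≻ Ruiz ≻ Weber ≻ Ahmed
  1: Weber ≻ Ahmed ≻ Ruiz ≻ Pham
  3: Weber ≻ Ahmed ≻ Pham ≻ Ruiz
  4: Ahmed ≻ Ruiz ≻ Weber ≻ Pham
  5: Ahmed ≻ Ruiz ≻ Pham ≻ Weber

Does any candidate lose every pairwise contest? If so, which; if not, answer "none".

Weber

Pairwise majorities:
Weber vs Pham: 8 to 9, Pham.
Weber vs Ruiz: Ruiz, 13–4.
Weber–Ahmed: Ahmed 9–8.
Pham vs Ruiz: Ruiz, 10–7.
Pham vs Ahmed: Pham preferred on 4 ballots; Ahmed wins 13–4.
Ruiz vs Ahmed: Ahmed, 13–4.
Weber loses to every other candidate — it is the Condorcet loser.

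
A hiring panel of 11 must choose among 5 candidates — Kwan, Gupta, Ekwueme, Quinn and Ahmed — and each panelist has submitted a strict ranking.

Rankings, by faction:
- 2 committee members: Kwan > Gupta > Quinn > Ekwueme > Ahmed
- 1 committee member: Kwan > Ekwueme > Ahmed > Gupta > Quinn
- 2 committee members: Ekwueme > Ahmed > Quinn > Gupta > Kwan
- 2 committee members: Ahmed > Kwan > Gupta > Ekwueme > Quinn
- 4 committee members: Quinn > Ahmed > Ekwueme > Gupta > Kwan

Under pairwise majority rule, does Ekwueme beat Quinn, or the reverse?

Quinn

Ballots ranking Ekwueme above Quinn: 1 + 2 + 2 = 5.
Ballots ranking Quinn above Ekwueme: 11 − 5 = 6.
Quinn wins the head-to-head 6–5.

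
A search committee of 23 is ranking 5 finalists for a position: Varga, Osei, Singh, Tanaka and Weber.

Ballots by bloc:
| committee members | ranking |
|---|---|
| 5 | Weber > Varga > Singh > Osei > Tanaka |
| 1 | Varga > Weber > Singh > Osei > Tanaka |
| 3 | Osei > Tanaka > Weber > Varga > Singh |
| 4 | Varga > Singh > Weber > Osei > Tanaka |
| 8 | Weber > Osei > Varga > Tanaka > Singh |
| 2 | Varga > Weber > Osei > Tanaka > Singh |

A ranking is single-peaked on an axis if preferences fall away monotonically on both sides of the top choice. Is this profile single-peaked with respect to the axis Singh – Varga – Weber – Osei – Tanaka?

Axis positions: Singh=1, Varga=2, Weber=3, Osei=4, Tanaka=5.
Bloc 1 (peak Weber at position 3): ranking walks positions 3-2-1-4-5, expanding outward from the peak — single-peaked.
Bloc 2 (peak Varga at position 2): ranking walks positions 2-3-1-4-5, expanding outward from the peak — single-peaked.
Bloc 3 (peak Osei at position 4): ranking walks positions 4-5-3-2-1, expanding outward from the peak — single-peaked.
Bloc 4 (peak Varga at position 2): ranking walks positions 2-1-3-4-5, expanding outward from the peak — single-peaked.
Bloc 5 (peak Weber at position 3): ranking walks positions 3-4-2-5-1, expanding outward from the peak — single-peaked.
Bloc 6 (peak Varga at position 2): ranking walks positions 2-3-4-5-1, expanding outward from the peak — single-peaked.
Every ranking is single-peaked on this axis.

yes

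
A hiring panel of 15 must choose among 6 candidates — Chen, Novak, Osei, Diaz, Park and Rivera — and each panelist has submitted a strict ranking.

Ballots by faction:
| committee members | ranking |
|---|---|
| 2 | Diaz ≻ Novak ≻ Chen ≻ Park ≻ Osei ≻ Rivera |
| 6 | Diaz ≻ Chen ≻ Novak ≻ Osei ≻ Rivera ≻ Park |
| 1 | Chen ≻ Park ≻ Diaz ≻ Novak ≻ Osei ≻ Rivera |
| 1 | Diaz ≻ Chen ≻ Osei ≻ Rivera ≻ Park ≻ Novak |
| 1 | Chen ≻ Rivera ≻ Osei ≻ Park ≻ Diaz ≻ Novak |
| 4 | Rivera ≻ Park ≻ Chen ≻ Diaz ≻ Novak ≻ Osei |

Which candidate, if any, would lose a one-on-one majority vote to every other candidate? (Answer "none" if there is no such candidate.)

Park

Pairwise majorities:
Chen vs Novak: Chen wins 13–2.
Chen vs Osei: Chen wins 15–0.
Chen vs Diaz: Diaz wins 9–6.
Chen vs Park: 2+6+1+1+1 = 11 for Chen, 4 for Park — Chen by 11–4.
Chen vs Rivera: Chen wins 11–4.
Novak vs Osei: 2+6+1+4 = 13 for Novak, 2 for Osei — Novak by 13–2.
Novak vs Diaz: Novak is ranked higher on 0 ballots, Diaz on 15. Diaz wins 15–0.
Novak vs Park: Novak, 8–7.
Novak vs Rivera: Novak wins 9–6.
Osei vs Diaz: 1 for Osei, 14 for Diaz — Diaz by 14–1.
Osei–Park: Osei 8–7.
Osei–Rivera: Osei 10–5.
Diaz vs Park: Diaz wins 9–6.
Diaz–Rivera: Diaz 10–5.
Park vs Rivera: Rivera wins 12–3.
Only Park has no wins; Park is the Condorcet loser.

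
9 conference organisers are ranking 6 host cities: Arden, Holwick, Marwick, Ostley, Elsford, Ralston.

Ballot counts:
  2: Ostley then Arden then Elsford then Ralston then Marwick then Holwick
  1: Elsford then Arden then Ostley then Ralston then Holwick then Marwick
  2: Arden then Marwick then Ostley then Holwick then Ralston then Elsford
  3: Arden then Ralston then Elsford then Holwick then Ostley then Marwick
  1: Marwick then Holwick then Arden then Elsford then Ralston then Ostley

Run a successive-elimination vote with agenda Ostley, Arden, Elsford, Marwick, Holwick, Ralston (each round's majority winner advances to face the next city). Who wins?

Round 1: Ostley vs Arden — 2–7, Arden advances.
Round 2: Arden vs Elsford — 8–1, Arden advances.
Round 3: Arden vs Marwick — 8–1, Arden advances.
Round 4: Arden vs Holwick — 8–1, Arden advances.
Round 5: Arden vs Ralston — 9–0, Arden advances.
The agenda winner is Arden.

Arden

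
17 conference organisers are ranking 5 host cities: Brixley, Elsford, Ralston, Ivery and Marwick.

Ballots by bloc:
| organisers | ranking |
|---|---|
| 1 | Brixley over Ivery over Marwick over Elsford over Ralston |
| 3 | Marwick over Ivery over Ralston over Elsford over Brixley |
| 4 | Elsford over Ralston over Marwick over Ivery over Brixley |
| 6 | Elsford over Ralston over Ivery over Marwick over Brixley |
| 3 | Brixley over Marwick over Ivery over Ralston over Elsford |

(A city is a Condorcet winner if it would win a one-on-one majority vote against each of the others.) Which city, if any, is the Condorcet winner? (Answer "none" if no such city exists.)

Elsford

Pairwise majorities:
Brixley–Elsford: Elsford 13–4.
Brixley–Ralston: Ralston 13–4.
Brixley–Ivery: Ivery 13–4.
Brixley vs Marwick: Marwick wins 13–4.
Elsford–Ralston: Elsford 11–6.
Elsford vs Ivery: Elsford wins 10–7.
Elsford vs Marwick: Elsford, 10–7.
Ralston vs Ivery: Ralston wins 10–7.
Ralston–Marwick: Ralston 10–7.
Ivery–Marwick: Marwick 10–7.
Elsford wins every pairwise contest, so Elsford is the Condorcet winner.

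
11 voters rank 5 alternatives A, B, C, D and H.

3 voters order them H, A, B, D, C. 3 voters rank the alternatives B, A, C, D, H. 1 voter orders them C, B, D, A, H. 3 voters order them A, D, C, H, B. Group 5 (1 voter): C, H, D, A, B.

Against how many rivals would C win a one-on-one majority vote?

1

C against each rival (11 voters):
C vs A: A wins 9–2.
C vs B: B, 6–5.
C vs D: C is ranked higher on 3+1+1 = 5 ballots, D on 6. D wins 6–5.
C vs H: C wins 8–3.
C beats H; loses to A, B, D — 1 pairwise win.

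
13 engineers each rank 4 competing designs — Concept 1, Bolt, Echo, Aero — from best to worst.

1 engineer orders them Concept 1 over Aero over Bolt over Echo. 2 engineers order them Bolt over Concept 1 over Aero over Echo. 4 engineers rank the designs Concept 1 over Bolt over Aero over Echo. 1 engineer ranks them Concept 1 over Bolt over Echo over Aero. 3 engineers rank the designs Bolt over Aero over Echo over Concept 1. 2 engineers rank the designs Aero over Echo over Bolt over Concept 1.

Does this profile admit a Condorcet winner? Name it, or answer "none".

Bolt

Pairwise majorities:
Concept 1 vs Bolt: Bolt wins 7–6.
Concept 1 vs Echo: Concept 1 wins 8–5.
Concept 1 vs Aero: Concept 1, 8–5.
Bolt vs Echo: Bolt, 11–2.
Bolt vs Aero: Bolt wins 10–3.
Echo–Aero: Aero 12–1.
Only Bolt has no losses; Bolt is the Condorcet winner.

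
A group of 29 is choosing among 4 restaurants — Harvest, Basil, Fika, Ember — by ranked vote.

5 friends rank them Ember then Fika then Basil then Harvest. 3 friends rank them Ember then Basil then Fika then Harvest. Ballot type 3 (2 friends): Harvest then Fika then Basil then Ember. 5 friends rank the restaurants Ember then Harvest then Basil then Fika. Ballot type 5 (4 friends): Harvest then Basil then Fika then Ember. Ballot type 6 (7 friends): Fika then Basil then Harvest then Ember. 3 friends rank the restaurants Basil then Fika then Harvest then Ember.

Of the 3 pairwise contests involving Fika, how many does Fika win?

Fika against each rival (29 friends):
Fika vs Harvest: Fika preferred on 5+3+7+3 = 18 ballots; Fika wins 18–11.
Fika vs Basil: Fika preferred on 5+2+7 = 14 ballots; Basil wins 15–14.
Fika vs Ember: Fika is ranked higher on 2+4+7+3 = 16 ballots, Ember on 13. Fika wins 16–13.
Fika beats Harvest, Ember; loses to Basil — 2 pairwise wins.

2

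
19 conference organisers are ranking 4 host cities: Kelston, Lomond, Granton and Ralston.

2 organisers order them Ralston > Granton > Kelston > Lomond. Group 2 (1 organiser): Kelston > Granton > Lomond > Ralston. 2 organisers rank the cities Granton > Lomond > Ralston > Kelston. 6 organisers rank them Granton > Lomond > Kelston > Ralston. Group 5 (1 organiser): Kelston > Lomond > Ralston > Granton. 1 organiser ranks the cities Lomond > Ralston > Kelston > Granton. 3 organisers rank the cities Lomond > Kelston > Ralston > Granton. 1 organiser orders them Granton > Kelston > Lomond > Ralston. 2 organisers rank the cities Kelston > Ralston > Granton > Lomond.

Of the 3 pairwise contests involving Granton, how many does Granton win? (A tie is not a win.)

3

Granton against each rival (19 organisers):
Granton vs Kelston: Granton wins 11–8.
Granton vs Lomond: 14 to 5, Granton.
Granton vs Ralston: Granton wins 10–9.
Granton beats Kelston, Lomond, Ralston — 3 pairwise wins.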